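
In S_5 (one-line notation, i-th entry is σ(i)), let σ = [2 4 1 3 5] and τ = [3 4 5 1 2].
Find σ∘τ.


σ∘τ: apply τ first, then σ
1 →τ 3 →σ 1
2 →τ 4 →σ 3
3 →τ 5 →σ 5
4 →τ 1 →σ 2
5 →τ 2 →σ 4

σ∘τ = [1 3 5 2 4]


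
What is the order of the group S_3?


|S_n| = n! (number of permutations of n symbols)
|S_3| = 3! = 6

|S_3| = 6


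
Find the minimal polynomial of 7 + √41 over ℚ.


Let α = 7 + √41. Then α - 7 = √41, so (α - 7)² = 41, giving α² - 14α + 8 = 0. Degree 2 and α ∉ ℚ, so this is the minimal polynomial.

Minimal polynomial: x² - 14x + 8


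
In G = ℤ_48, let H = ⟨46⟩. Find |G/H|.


|⟨46⟩| = n / gcd(46, 48) = 48 / 2 = 24
H is normal (ℤ_48 is abelian).
|G/H| = |G| / |H| = 48 / 24 = 2

|G/H| = 2


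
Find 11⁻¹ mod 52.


Use the extended Euclidean algorithm to write 1 = 11·s + 52·t; then s mod 52 is the inverse.
Euclidean algorithm:
  11 = 0·52 + 11
  52 = 4·11 + 8
  11 = 1·8 + 3
  8 = 2·3 + 2
  3 = 1·2 + 1
  2 = 2·1 + 0
gcd(11,52) = 1
Back-substitution gives: 11·(19) + 52·(-4) = 1
So 11⁻¹ ≡ 19 ≡ 19 (mod 52)
Check: 11 × 19 = 209 ≡ 1 (mod 52) ✓

11⁻¹ ≡ 19 (mod 52)


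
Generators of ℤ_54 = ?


g generates ℤ_n iff gcd(g,n) = 1
Prime factors of 54: 2, 3
Generators are g ∈ {1,...,53} not divisible by any of these primes.
Generators: {1, 5, 7, 11, 13, 17, 19, 23, 25, 29, 31, 35, 37, 41, 43, 47, 49, 53}
Number of generators = φ(54) = 18

Generators of ℤ_54 = {1, 5, 7, 11, 13, 17, 19, 23, 25, 29, 31, 35, 37, 41, 43, 47, 49, 53}


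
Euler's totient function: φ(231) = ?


Factor n: 231 = 3 × 7 × 11
φ(n) = n · ∏(1 - 1/p) over distinct primes p | n
φ(231) = 231 · (1 - 1/3) · (1 - 1/7) · (1 - 1/11) = 120

φ(231) = 120


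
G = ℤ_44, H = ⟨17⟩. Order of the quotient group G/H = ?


|⟨17⟩| = n / gcd(17, 44) = 44 / 1 = 44
H is normal (ℤ_44 is abelian).
|G/H| = |G| / |H| = 44 / 44 = 1

|G/H| = 1


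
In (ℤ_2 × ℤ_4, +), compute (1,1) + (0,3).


Operation: componentwise addition mod (2, 4)
(1,1) + (0,3) = ((a₁+b₁) mod 2, (a₂+b₂) mod 4) with a = (1,1), b = (0,3)

(1,1) + (0,3) = (1,0)


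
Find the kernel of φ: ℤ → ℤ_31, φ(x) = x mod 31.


Kernel = preimage of identity
ker(φ) = {x ∈ ℤ : x ≡ 0 (mod 31)} = 31ℤ = {0, ±31, ±62, ...}

ker(φ) = 31ℤ


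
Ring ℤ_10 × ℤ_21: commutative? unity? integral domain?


Direct product ring; commutative with unity (1,1); but (1,0)·(0,1) = (0,0) gives zero divisors, so not an integral domain
Commutative: Yes
Integral domain: No
Has unity: Yes

ℤ_10 × ℤ_21: Commutative=Yes, Unity=Yes


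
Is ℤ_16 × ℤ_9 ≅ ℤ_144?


Comparing ℤ_16 × ℤ_9 and ℤ_144:
gcd(16,9) = 1, so ℤ_16 × ℤ_9 ≅ ℤ_144 (CRT)

Yes, ℤ_16 × ℤ_9 ≅ ℤ_144


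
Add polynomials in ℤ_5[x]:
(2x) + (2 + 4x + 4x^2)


Add coefficients mod 5:
x^0: 0 + 2 = 2 (mod 5)
x^1: 2 + 4 = 1 (mod 5)
x^2: 0 + 4 = 4 (mod 5)
Result: 2 + x + 4x^2

f + g = 2 + x + 4x^2


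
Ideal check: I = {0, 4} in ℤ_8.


Check ideal conditions for I = {0, 4} in ℤ_8:
(1) I is an additive subgroup? Yes
(2) For r ∈ ℤ_8 and a ∈ I: r·a ∈ I? Yes

Yes, I is an ideal of ℤ_8


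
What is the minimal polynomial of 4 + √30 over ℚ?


Let α = 4 + √30. Then α - 4 = √30, so (α - 4)² = 30, giving α² - 8α - 14 = 0. Degree 2 and α ∉ ℚ, so this is the minimal polynomial.

Minimal polynomial: x² - 8x - 14


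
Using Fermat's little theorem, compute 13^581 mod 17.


Fermat's little theorem: if p is prime and gcd(a,p)=1, then a^(p-1) ≡ 1 (mod p)
p = 17 is prime, gcd(13,17) = 1
Reduce exponent: 581 mod 16 = 5
So 13^581 ≡ 13^5 (mod 17)
13^5 mod 17 = 13

13^581 ≡ 13 (mod 17)


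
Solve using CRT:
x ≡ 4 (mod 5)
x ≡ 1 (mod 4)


m₁ = 5, m₂ = 4, gcd = 1, so CRT applies. M = m₁·m₂ = 20
Let M₁ = M/m₁ = 4, M₂ = M/m₂ = 5
Find y₁ ≡ M₁⁻¹ (mod m₁): 4⁻¹ ≡ 4 (mod 5)
Find y₂ ≡ M₂⁻¹ (mod m₂): 5⁻¹ ≡ 1 (mod 4)
x = a₁·M₁·y₁ + a₂·M₂·y₂ = 4·4·4 + 1·5·1 = 69
Reduce mod 20: x ≡ 9
Check: 9 mod 5 = 4 ✓, 9 mod 4 = 1 ✓

x ≡ 9 (mod 20)


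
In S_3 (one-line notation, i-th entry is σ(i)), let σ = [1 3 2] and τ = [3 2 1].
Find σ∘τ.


σ∘τ: apply τ first, then σ
1 →τ 3 →σ 2
2 →τ 2 →σ 3
3 →τ 1 →σ 1

σ∘τ = [2 3 1]


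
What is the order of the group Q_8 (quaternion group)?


Q_8 = {±1, ±i, ±j, ±k}
|Q_8| = 8

|Q_8 (quaternion group)| = 8


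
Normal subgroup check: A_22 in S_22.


H = A_22 in S_22
A_22 has index 2 in S_22, and every subgroup of index 2 is normal

Yes, normal subgroup


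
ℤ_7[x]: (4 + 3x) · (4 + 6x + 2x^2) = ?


Expand and collect like terms; reduce coefficients mod 7:
x^0: 4·4 = 16 ≡ 2 (mod 7)
x^1: 4·6 + 3·4 = 36 ≡ 1 (mod 7)
x^2: 4·2 + 3·6 = 26 ≡ 5 (mod 7)
x^3: 3·2 = 6 ≡ 6 (mod 7)
Result: 2 + x + 5x^2 + 6x^3

f · g = 2 + x + 5x^2 + 6x^3


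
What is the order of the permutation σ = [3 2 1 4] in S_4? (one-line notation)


Cycle decomposition: (1 3)
Cycle lengths: 2
Order = lcm(2) = 2

ord(σ) = 2


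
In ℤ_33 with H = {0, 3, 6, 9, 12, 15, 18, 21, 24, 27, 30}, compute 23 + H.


23 + H = {23 + h (mod 33) : h ∈ H}
23+0=23, 23+3=26, 23+6=29, 23+9=32, 23+12=2, 23+15=5, 23+18=8, 23+21=11, 23+24=14, 23+27=17, 23+30=20
23 + H = {2, 5, 8, 11, 14, 17, 20, 23, 26, 29, 32} = 2 + H

23 + H = {2, 5, 8, 11, 14, 17, 20, 23, 26, 29, 32}


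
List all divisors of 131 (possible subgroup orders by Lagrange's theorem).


Lagrange's theorem: |H| divides |G|
|G| = 131
Divisors of 131: 1, 131

Possible subgroup orders: {1, 131}


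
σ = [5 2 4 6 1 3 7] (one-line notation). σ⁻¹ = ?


To find σ⁻¹, swap domain and range:
σ(1) = 5 → σ⁻¹(5) = 1
σ(2) = 2 → σ⁻¹(2) = 2
σ(3) = 4 → σ⁻¹(4) = 3
σ(4) = 6 → σ⁻¹(6) = 4
σ(5) = 1 → σ⁻¹(1) = 5
σ(6) = 3 → σ⁻¹(3) = 6
σ(7) = 7 → σ⁻¹(7) = 7

σ⁻¹ = [5 2 6 3 1 4 7]


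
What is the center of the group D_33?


Z(G) = {g ∈ G | gx = xg for all x ∈ G}
For odd n, Z(D_n) = {e}: no nontrivial rotation commutes with all reflections

Z(D_33) = {e}


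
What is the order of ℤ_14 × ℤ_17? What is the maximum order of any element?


|ℤ_14 × ℤ_17| = 14 × 17 = 238
Max element order = lcm(14,17) = 238
Cyclic? Yes (gcd=1)

|ℤ_14×ℤ_17| = 238, max element order = 238


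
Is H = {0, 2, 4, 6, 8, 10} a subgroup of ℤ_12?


Subgroup test for H = {0, 2, 4, 6, 8, 10} in (ℤ_12, +):
(1) 0 ∈ H? Yes
(2) Closure: for all a,b ∈ H, (a+b) mod 12 ∈ H? Yes
(3) Inverses: for all a ∈ H, -a mod 12 ∈ H? Yes

Yes, H is a subgroup of ℤ_12


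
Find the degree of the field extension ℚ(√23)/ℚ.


√23 has minimal polynomial x² - 23 (irreducible over ℚ since 23 is squarefree)

[ℚ(√23)/ℚ] = 2


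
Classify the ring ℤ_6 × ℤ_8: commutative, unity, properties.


Direct product ring; commutative with unity (1,1); but (1,0)·(0,1) = (0,0) gives zero divisors, so not an integral domain
Commutative: Yes
Integral domain: No
Has unity: Yes

ℤ_6 × ℤ_8: Commutative=Yes, Unity=Yes


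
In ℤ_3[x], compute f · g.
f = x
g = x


Expand and collect like terms; reduce coefficients mod 3:
x^0: 0·0 = 0 ≡ 0 (mod 3)
x^1: 0·1 + 1·0 = 0 ≡ 0 (mod 3)
x^2: 1·1 = 1 ≡ 1 (mod 3)
Result: x^2

f · g = x^2


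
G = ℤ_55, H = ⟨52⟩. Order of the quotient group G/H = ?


|⟨52⟩| = n / gcd(52, 55) = 55 / 1 = 55
H is normal (ℤ_55 is abelian).
|G/H| = |G| / |H| = 55 / 55 = 1

|G/H| = 1


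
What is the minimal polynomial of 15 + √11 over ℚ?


Let α = 15 + √11. Then α - 15 = √11, so (α - 15)² = 11, giving α² - 30α + 214 = 0. Degree 2 and α ∉ ℚ, so this is the minimal polynomial.

Minimal polynomial: x² - 30x + 214


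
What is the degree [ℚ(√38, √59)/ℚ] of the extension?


[ℚ(√38,√59):ℚ] = [ℚ(√38,√59):ℚ(√38)]·[ℚ(√38):ℚ] = 2·2 = 4

[ℚ(√38, √59)/ℚ] = 4


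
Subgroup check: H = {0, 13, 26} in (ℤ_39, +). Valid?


Subgroup test for H = {0, 13, 26} in (ℤ_39, +):
(1) 0 ∈ H? Yes
(2) Closure: for all a,b ∈ H, (a+b) mod 39 ∈ H? Yes
(3) Inverses: for all a ∈ H, -a mod 39 ∈ H? Yes

Yes, H is a subgroup of ℤ_39


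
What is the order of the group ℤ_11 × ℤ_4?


|A × B| = |A| · |B|
|ℤ_11 × ℤ_4| = 11 × 4 = 44

|ℤ_11 × ℤ_4| = 44


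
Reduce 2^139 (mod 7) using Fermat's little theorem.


Fermat's little theorem: if p is prime and gcd(a,p)=1, then a^(p-1) ≡ 1 (mod p)
p = 7 is prime, gcd(2,7) = 1
Reduce exponent: 139 mod 6 = 1
So 2^139 ≡ 2^1 (mod 7)
2^1 mod 7 = 2

2^139 ≡ 2 (mod 7)


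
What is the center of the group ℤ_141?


Z(G) = {g ∈ G | gx = xg for all x ∈ G}
ℤ_141 is abelian, so Z(G) = G

Z(ℤ_141) = ℤ_141


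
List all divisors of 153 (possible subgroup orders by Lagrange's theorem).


Lagrange's theorem: |H| divides |G|
|G| = 153
Divisors of 153: 1, 3, 9, 17, 51, 153

Possible subgroup orders: {1, 3, 9, 17, 51, 153}


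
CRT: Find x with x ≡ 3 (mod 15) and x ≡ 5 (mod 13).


m₁ = 15, m₂ = 13, gcd = 1, so CRT applies. M = m₁·m₂ = 195
Let M₁ = M/m₁ = 13, M₂ = M/m₂ = 15
Find y₁ ≡ M₁⁻¹ (mod m₁): 13⁻¹ ≡ 7 (mod 15)
Find y₂ ≡ M₂⁻¹ (mod m₂): 15⁻¹ ≡ 7 (mod 13)
x = a₁·M₁·y₁ + a₂·M₂·y₂ = 3·13·7 + 5·15·7 = 798
Reduce mod 195: x ≡ 18
Check: 18 mod 15 = 3 ✓, 18 mod 13 = 5 ✓

x ≡ 18 (mod 195)


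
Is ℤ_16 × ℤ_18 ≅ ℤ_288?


Comparing ℤ_16 × ℤ_18 and ℤ_288:
gcd(16,18) = 2 ≠ 1. Max element order in ℤ_16×ℤ_18 is lcm(16,18) = 144 < 288, so it has no element of order 288

No, ℤ_16 × ℤ_18 ≇ ℤ_288


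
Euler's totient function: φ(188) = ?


Factor n: 188 = 2^2 × 47
φ(n) = n · ∏(1 - 1/p) over distinct primes p | n
φ(188) = 188 · (1 - 1/2) · (1 - 1/47) = 92

φ(188) = 92


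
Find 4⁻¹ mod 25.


Use the extended Euclidean algorithm to write 1 = 4·s + 25·t; then s mod 25 is the inverse.
Euclidean algorithm:
  4 = 0·25 + 4
  25 = 6·4 + 1
  4 = 4·1 + 0
gcd(4,25) = 1
Back-substitution gives: 4·(-6) + 25·(1) = 1
So 4⁻¹ ≡ -6 ≡ 19 (mod 25)
Check: 4 × 19 = 76 ≡ 1 (mod 25) ✓

4⁻¹ ≡ 19 (mod 25)


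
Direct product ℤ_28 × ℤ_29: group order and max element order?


|ℤ_28 × ℤ_29| = 28 × 29 = 812
Max element order = lcm(28,29) = 812
Cyclic? Yes (gcd=1)

|ℤ_28×ℤ_29| = 812, max element order = 812


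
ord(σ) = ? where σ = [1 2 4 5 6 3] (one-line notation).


Cycle decomposition: (3 4 5 6)
Cycle lengths: 4
Order = lcm(4) = 4

ord(σ) = 4


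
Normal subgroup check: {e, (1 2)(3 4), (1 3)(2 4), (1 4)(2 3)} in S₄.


H = {e, (1 2)(3 4), (1 3)(2 4), (1 4)(2 3)} in S₄
This is the Klein four-group V₄; it is normal in S₄ (it is a union of conjugacy classes)

Yes, normal subgroup


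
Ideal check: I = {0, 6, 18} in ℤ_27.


Check ideal conditions for I = {0, 6, 18} in ℤ_27:
(1) I is an additive subgroup? No
(2) For r ∈ ℤ_27 and a ∈ I: r·a ∈ I? No  [counterexample: r=2, a=6, r·a mod 27 = 12 ∉ I]

No, I is not an ideal of ℤ_27


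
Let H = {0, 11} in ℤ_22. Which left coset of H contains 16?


16 + H = {16 + h (mod 22) : h ∈ H}
16+0=16, 16+11=5
16 + H = {5, 16} = 5 + H

16 + H = {5, 16}


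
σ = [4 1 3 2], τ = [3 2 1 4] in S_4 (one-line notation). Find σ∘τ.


σ∘τ: apply τ first, then σ
1 →τ 3 →σ 3
2 →τ 2 →σ 1
3 →τ 1 →σ 4
4 →τ 4 →σ 2

σ∘τ = [3 1 4 2]


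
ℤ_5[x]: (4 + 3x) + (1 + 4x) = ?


Add coefficients mod 5:
x^0: 4 + 1 = 0 (mod 5)
x^1: 3 + 4 = 2 (mod 5)
Result: 2x

f + g = 2x


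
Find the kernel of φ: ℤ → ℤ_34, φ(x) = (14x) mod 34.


Kernel = preimage of identity
ker(φ) = {x ∈ ℤ : 14x ≡ 0 (mod 34)}. gcd(14,34) = 2, so 14x ≡ 0 (mod 34) ⟺ x ≡ 0 (mod 34/2 = 17). Hence ker(φ) = 17ℤ

ker(φ) = 17ℤ


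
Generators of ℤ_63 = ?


g generates ℤ_n iff gcd(g,n) = 1
Prime factors of 63: 3, 7
Generators are g ∈ {1,...,62} not divisible by any of these primes.
Generators: {1, 2, 4, 5, 8, 10, 11, 13, 16, 17, 19, 20, 22, 23, 25, 26, 29, 31, 32, 34, 37, 38, 40, 41, 43, 44, 46, 47, 50, 52, 53, 55, 58, 59, 61, 62}
Number of generators = φ(63) = 36

Generators of ℤ_63 = {1, 2, 4, 5, 8, 10, 11, 13, 16, 17, 19, 20, 22, 23, 25, 26, 29, 31, 32, 34, 37, 38, 40, 41, 43, 44, 46, 47, 50, 52, 53, 55, 58, 59, 61, 62}


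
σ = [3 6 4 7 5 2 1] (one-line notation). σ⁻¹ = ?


To find σ⁻¹, swap domain and range:
σ(1) = 3 → σ⁻¹(3) = 1
σ(2) = 6 → σ⁻¹(6) = 2
σ(3) = 4 → σ⁻¹(4) = 3
σ(4) = 7 → σ⁻¹(7) = 4
σ(5) = 5 → σ⁻¹(5) = 5
σ(6) = 2 → σ⁻¹(2) = 6
σ(7) = 1 → σ⁻¹(1) = 7

σ⁻¹ = [7 6 1 3 5 2 4]


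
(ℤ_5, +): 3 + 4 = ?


Operation: addition mod 5
3 + 4 = (a + b) mod 5 with a = 3, b = 4

3 + 4 = 2


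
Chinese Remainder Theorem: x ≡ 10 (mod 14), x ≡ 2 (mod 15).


m₁ = 14, m₂ = 15, gcd = 1, so CRT applies. M = m₁·m₂ = 210
Let M₁ = M/m₁ = 15, M₂ = M/m₂ = 14
Find y₁ ≡ M₁⁻¹ (mod m₁): 15⁻¹ ≡ 1 (mod 14)
Find y₂ ≡ M₂⁻¹ (mod m₂): 14⁻¹ ≡ 14 (mod 15)
x = a₁·M₁·y₁ + a₂·M₂·y₂ = 10·15·1 + 2·14·14 = 542
Reduce mod 210: x ≡ 122
Check: 122 mod 14 = 10 ✓, 122 mod 15 = 2 ✓

x ≡ 122 (mod 210)


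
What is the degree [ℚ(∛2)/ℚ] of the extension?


∛2 has minimal polynomial x³ - 2 (irreducible over ℚ since 2 is not a perfect cube)

[ℚ(∛2)/ℚ] = 3


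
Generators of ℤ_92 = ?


g generates ℤ_n iff gcd(g,n) = 1
Prime factors of 92: 2, 23
Generators are g ∈ {1,...,91} not divisible by any of these primes.
Generators: {1, 3, 5, 7, 9, 11, 13, 15, 17, 19, 21, 25, 27, 29, 31, 33, 35, 37, 39, 41, 43, 45, 47, 49, 51, 53, 55, 57, 59, 61, 63, 65, 67, 71, 73, 75, 77, 79, 81, 83, 85, 87, 89, 91}
Number of generators = φ(92) = 44

Generators of ℤ_92 = {1, 3, 5, 7, 9, 11, 13, 15, 17, 19, 21, 25, 27, 29, 31, 33, 35, 37, 39, 41, 43, 45, 47, 49, 51, 53, 55, 57, 59, 61, 63, 65, 67, 71, 73, 75, 77, 79, 81, 83, 85, 87, 89, 91}


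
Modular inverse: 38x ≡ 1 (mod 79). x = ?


Use the extended Euclidean algorithm to write 1 = 38·s + 79·t; then s mod 79 is the inverse.
Euclidean algorithm:
  38 = 0·79 + 38
  79 = 2·38 + 3
  38 = 12·3 + 2
  3 = 1·2 + 1
  2 = 2·1 + 0
gcd(38,79) = 1
Back-substitution gives: 38·(-27) + 79·(13) = 1
So 38⁻¹ ≡ -27 ≡ 52 (mod 79)
Check: 38 × 52 = 1976 ≡ 1 (mod 79) ✓

38⁻¹ ≡ 52 (mod 79)


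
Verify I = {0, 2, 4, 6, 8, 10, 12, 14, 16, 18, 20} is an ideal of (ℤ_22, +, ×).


Check ideal conditions for I = {0, 2, 4, 6, 8, 10, 12, 14, 16, 18, 20} in ℤ_22:
(1) I is an additive subgroup? Yes
(2) For r ∈ ℤ_22 and a ∈ I: r·a ∈ I? Yes

Yes, I is an ideal of ℤ_22


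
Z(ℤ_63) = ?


Z(G) = {g ∈ G | gx = xg for all x ∈ G}
ℤ_63 is abelian, so Z(G) = G

Z(ℤ_63) = ℤ_63


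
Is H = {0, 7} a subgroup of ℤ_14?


Subgroup test for H = {0, 7} in (ℤ_14, +):
(1) 0 ∈ H? Yes
(2) Closure: for all a,b ∈ H, (a+b) mod 14 ∈ H? Yes
(3) Inverses: for all a ∈ H, -a mod 14 ∈ H? Yes

Yes, H is a subgroup of ℤ_14


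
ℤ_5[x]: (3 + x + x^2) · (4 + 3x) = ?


Expand and collect like terms; reduce coefficients mod 5:
x^0: 3·4 = 12 ≡ 2 (mod 5)
x^1: 3·3 + 1·4 = 13 ≡ 3 (mod 5)
x^2: 1·3 + 1·4 = 7 ≡ 2 (mod 5)
x^3: 1·3 = 3 ≡ 3 (mod 5)
Result: 2 + 3x + 2x^2 + 3x^3

f · g = 2 + 3x + 2x^2 + 3x^3


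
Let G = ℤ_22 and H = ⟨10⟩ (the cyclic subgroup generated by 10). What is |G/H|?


|⟨10⟩| = n / gcd(10, 22) = 22 / 2 = 11
H is normal (ℤ_22 is abelian).
|G/H| = |G| / |H| = 22 / 11 = 2

|G/H| = 2


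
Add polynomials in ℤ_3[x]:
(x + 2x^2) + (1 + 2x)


Add coefficients mod 3:
x^0: 0 + 1 = 1 (mod 3)
x^1: 1 + 2 = 0 (mod 3)
x^2: 2 + 0 = 2 (mod 3)
Result: 1 + 2x^2

f + g = 1 + 2x^2


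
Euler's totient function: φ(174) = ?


Factor n: 174 = 2 × 3 × 29
φ(n) = n · ∏(1 - 1/p) over distinct primes p | n
φ(174) = 174 · (1 - 1/2) · (1 - 1/3) · (1 - 1/29) = 56

φ(174) = 56


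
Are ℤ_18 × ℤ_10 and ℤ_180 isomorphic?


Comparing ℤ_18 × ℤ_10 and ℤ_180:
gcd(18,10) = 2 ≠ 1. Max element order in ℤ_18×ℤ_10 is lcm(18,10) = 90 < 180, so it has no element of order 180

No, ℤ_18 × ℤ_10 ≇ ℤ_180


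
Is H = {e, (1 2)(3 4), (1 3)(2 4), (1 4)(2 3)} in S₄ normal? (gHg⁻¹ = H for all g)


H = {e, (1 2)(3 4), (1 3)(2 4), (1 4)(2 3)} in S₄
This is the Klein four-group V₄; it is normal in S₄ (it is a union of conjugacy classes)

Yes, normal subgroup


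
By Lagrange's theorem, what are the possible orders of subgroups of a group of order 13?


Lagrange's theorem: |H| divides |G|
|G| = 13
Divisors of 13: 1, 13

Possible subgroup orders: {1, 13}


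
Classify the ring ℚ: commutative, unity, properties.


ℚ is a field: commutative, has unity, every nonzero element is a unit (hence an integral domain)
Commutative: Yes
Integral domain: Yes
Has unity: Yes

ℚ: Commutative=Yes, Unity=Yes


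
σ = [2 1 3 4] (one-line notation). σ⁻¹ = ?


To find σ⁻¹, swap domain and range:
σ(1) = 2 → σ⁻¹(2) = 1
σ(2) = 1 → σ⁻¹(1) = 2
σ(3) = 3 → σ⁻¹(3) = 3
σ(4) = 4 → σ⁻¹(4) = 4

σ⁻¹ = [2 1 3 4]


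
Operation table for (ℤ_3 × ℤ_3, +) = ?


Elements: {(0,0), (0,1), (0,2), (1,0), (1,1), (1,2), (2,0), (2,1), (2,2)}
Operation: componentwise addition mod (3, 3)
Entry (a, b) = ((a₁+b₁) mod 3, (a₂+b₂) mod 3)

Cayley table:
      | (0,0) | (0,1) | (0,2) | (1,0) | (1,1) | (1,2) | (2,0) | (2,1) | (2,2)
(0,0) | (0,0) | (0,1) | (0,2) | (1,0) | (1,1) | (1,2) | (2,0) | (2,1) | (2,2)
(0,1) | (0,1) | (0,2) | (0,0) | (1,1) | (1,2) | (1,0) | (2,1) | (2,2) | (2,0)
(0,2) | (0,2) | (0,0) | (0,1) | (1,2) | (1,0) | (1,1) | (2,2) | (2,0) | (2,1)
(1,0) | (1,0) | (1,1) | (1,2) | (2,0) | (2,1) | (2,2) | (0,0) | (0,1) | (0,2)
(1,1) | (1,1) | (1,2) | (1,0) | (2,1) | (2,2) | (2,0) | (0,1) | (0,2) | (0,0)
(1,2) | (1,2) | (1,0) | (1,1) | (2,2) | (2,0) | (2,1) | (0,2) | (0,0) | (0,1)
(2,0) | (2,0) | (2,1) | (2,2) | (0,0) | (0,1) | (0,2) | (1,0) | (1,1) | (1,2)
(2,1) | (2,1) | (2,2) | (2,0) | (0,1) | (0,2) | (0,0) | (1,1) | (1,2) | (1,0)
(2,2) | (2,2) | (2,0) | (2,1) | (0,2) | (0,0) | (0,1) | (1,2) | (1,0) | (1,1)


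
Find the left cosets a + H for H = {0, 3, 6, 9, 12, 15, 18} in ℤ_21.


H = {0, 3, 6, 9, 12, 15, 18}, |H| = 7
Number of cosets = |G|/|H| = 21/7 = 3
0 + H = {0, 3, 6, 9, 12, 15, 18}
1 + H = {1, 4, 7, 10, 13, 16, 19}
2 + H = {2, 5, 8, 11, 14, 17, 20}

Cosets: 0+H={0,3,6,9,12,15,18}; 1+H={1,4,7,10,13,16,19}; 2+H={2,5,8,11,14,17,20}


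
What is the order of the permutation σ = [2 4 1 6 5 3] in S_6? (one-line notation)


Cycle decomposition: (1 2 4 6 3)
Cycle lengths: 5
Order = lcm(5) = 5

ord(σ) = 5


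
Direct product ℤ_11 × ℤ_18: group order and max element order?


|ℤ_11 × ℤ_18| = 11 × 18 = 198
Max element order = lcm(11,18) = 198
Cyclic? Yes (gcd=1)

|ℤ_11×ℤ_18| = 198, max element order = 198


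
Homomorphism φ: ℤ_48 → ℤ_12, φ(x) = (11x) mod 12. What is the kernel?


Kernel = preimage of identity
ker(φ) = {x ∈ ℤ_48 : 11x ≡ 0 (mod 12)}. Since 12 | 48, φ is well-defined. The kernel is the cyclic subgroup ⟨12⟩ of ℤ_48 (order 4), i.e. {0, 12, 24, 36}

ker(φ) = {0, 12, 24, 36}


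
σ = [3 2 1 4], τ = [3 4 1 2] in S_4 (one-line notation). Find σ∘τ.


σ∘τ: apply τ first, then σ
1 →τ 3 →σ 1
2 →τ 4 →σ 4
3 →τ 1 →σ 3
4 →τ 2 →σ 2

σ∘τ = [1 4 3 2]


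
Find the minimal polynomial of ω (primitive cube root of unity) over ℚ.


ω satisfies x² + x + 1 = 0 (the cyclotomic polynomial Φ₃)

Minimal polynomial: x² + x + 1


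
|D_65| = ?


|D_n| = 2n (n rotations and n reflections)
|D_65| = 2×65 = 130

|D_65| = 130


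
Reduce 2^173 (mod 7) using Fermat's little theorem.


Fermat's little theorem: if p is prime and gcd(a,p)=1, then a^(p-1) ≡ 1 (mod p)
p = 7 is prime, gcd(2,7) = 1
Reduce exponent: 173 mod 6 = 5
So 2^173 ≡ 2^5 (mod 7)
2^5 mod 7 = 4

2^173 ≡ 4 (mod 7)


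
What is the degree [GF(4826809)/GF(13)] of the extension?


GF(4826809) = GF(13^6), so the extension degree is 6

[GF(4826809)/GF(13)] = 6


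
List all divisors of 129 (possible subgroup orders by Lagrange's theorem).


Lagrange's theorem: |H| divides |G|
|G| = 129
Divisors of 129: 1, 3, 43, 129

Possible subgroup orders: {1, 3, 43, 129}


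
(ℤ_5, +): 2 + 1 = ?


Operation: addition mod 5
2 + 1 = (a + b) mod 5 with a = 2, b = 1

2 + 1 = 3


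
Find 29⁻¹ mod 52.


Use the extended Euclidean algorithm to write 1 = 29·s + 52·t; then s mod 52 is the inverse.
Euclidean algorithm:
  29 = 0·52 + 29
  52 = 1·29 + 23
  29 = 1·23 + 6
  23 = 3·6 + 5
  6 = 1·5 + 1
  5 = 5·1 + 0
gcd(29,52) = 1
Back-substitution gives: 29·(9) + 52·(-5) = 1
So 29⁻¹ ≡ 9 ≡ 9 (mod 52)
Check: 29 × 9 = 261 ≡ 1 (mod 52) ✓

29⁻¹ ≡ 9 (mod 52)


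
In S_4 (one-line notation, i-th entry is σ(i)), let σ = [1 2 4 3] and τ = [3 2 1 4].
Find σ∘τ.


σ∘τ: apply τ first, then σ
1 →τ 3 →σ 4
2 →τ 2 →σ 2
3 →τ 1 →σ 1
4 →τ 4 →σ 3

σ∘τ = [4 2 1 3]


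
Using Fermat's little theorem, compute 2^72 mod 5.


Fermat's little theorem: if p is prime and gcd(a,p)=1, then a^(p-1) ≡ 1 (mod p)
p = 5 is prime, gcd(2,5) = 1
Reduce exponent: 72 mod 4 = 0
So 2^72 ≡ 2^0 (mod 5)
2^0 = 1

2^72 ≡ 1 (mod 5)


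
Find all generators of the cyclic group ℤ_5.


g generates ℤ_n iff gcd(g,n) = 1
Checking each g ∈ {1,...,4}:
gcd(1,5) = 1
gcd(2,5) = 1
gcd(3,5) = 1
gcd(4,5) = 1
Generators: {1, 2, 3, 4}
Number of generators = φ(5) = 4

Generators of ℤ_5 = {1, 2, 3, 4}


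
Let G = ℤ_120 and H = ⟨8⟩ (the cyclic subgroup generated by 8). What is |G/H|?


|⟨8⟩| = n / gcd(8, 120) = 120 / 8 = 15
H is normal (ℤ_120 is abelian).
|G/H| = |G| / |H| = 120 / 15 = 8

|G/H| = 8


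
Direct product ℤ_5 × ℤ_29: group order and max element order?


|ℤ_5 × ℤ_29| = 5 × 29 = 145
Max element order = lcm(5,29) = 145
Cyclic? Yes (gcd=1)

|ℤ_5×ℤ_29| = 145, max element order = 145


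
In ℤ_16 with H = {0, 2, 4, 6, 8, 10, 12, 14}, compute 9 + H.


9 + H = {9 + h (mod 16) : h ∈ H}
9+0=9, 9+2=11, 9+4=13, 9+6=15, 9+8=1, 9+10=3, 9+12=5, 9+14=7
9 + H = {1, 3, 5, 7, 9, 11, 13, 15} = 1 + H

9 + H = {1, 3, 5, 7, 9, 11, 13, 15}


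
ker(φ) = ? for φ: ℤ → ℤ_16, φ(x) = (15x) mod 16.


Kernel = preimage of identity
ker(φ) = {x ∈ ℤ : 15x ≡ 0 (mod 16)}. gcd(15,16) = 1, so 15x ≡ 0 (mod 16) ⟺ x ≡ 0 (mod 16/1 = 16). Hence ker(φ) = 16ℤ

ker(φ) = 16ℤ


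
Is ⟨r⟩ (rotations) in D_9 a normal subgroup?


H = ⟨r⟩ (rotations) in D_9
The rotation subgroup ⟨r⟩ has index 2 in D_9, so it is normal

Yes, normal subgroup


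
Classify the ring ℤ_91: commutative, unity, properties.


ℤ_91 is a commutative ring with unity 1; 91 = 7×13 is composite, so 7·13 ≡ 0 gives zero divisors (not an integral domain)
Commutative: Yes
Integral domain: No
Has unity: Yes

ℤ_91: Commutative=Yes, Unity=Yes


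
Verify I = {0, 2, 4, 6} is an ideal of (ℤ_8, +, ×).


Check ideal conditions for I = {0, 2, 4, 6} in ℤ_8:
(1) I is an additive subgroup? Yes
(2) For r ∈ ℤ_8 and a ∈ I: r·a ∈ I? Yes

Yes, I is an ideal of ℤ_8


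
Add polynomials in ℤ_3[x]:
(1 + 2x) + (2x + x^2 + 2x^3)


Add coefficients mod 3:
x^0: 1 + 0 = 1 (mod 3)
x^1: 2 + 2 = 1 (mod 3)
x^2: 0 + 1 = 1 (mod 3)
x^3: 0 + 2 = 2 (mod 3)
Result: 1 + x + x^2 + 2x^3

f + g = 1 + x + x^2 + 2x^3


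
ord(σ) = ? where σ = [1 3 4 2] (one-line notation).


Cycle decomposition: (2 3 4)
Cycle lengths: 3
Order = lcm(3) = 3

ord(σ) = 3


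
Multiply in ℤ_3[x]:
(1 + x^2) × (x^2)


Expand and collect like terms; reduce coefficients mod 3:
x^0: 1·0 = 0 ≡ 0 (mod 3)
x^1: 1·0 + 0·0 = 0 ≡ 0 (mod 3)
x^2: 1·1 + 0·0 + 1·0 = 1 ≡ 1 (mod 3)
x^3: 0·1 + 1·0 = 0 ≡ 0 (mod 3)
x^4: 1·1 = 1 ≡ 1 (mod 3)
Result: x^2 + x^4

f · g = x^2 + x^4


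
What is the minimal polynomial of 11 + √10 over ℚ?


Let α = 11 + √10. Then α - 11 = √10, so (α - 11)² = 10, giving α² - 22α + 111 = 0. Degree 2 and α ∉ ℚ, so this is the minimal polynomial.

Minimal polynomial: x² - 22x + 111


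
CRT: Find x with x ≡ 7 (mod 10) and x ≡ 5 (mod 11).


m₁ = 10, m₂ = 11, gcd = 1, so CRT applies. M = m₁·m₂ = 110
Let M₁ = M/m₁ = 11, M₂ = M/m₂ = 10
Find y₁ ≡ M₁⁻¹ (mod m₁): 11⁻¹ ≡ 1 (mod 10)
Find y₂ ≡ M₂⁻¹ (mod m₂): 10⁻¹ ≡ 10 (mod 11)
x = a₁·M₁·y₁ + a₂·M₂·y₂ = 7·11·1 + 5·10·10 = 577
Reduce mod 110: x ≡ 27
Check: 27 mod 10 = 7 ✓, 27 mod 11 = 5 ✓

x ≡ 27 (mod 110)


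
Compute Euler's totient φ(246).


Factor n: 246 = 2 × 3 × 41
φ(n) = n · ∏(1 - 1/p) over distinct primes p | n
φ(246) = 246 · (1 - 1/2) · (1 - 1/3) · (1 - 1/41) = 80

φ(246) = 80


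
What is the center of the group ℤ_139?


Z(G) = {g ∈ G | gx = xg for all x ∈ G}
ℤ_139 is abelian, so Z(G) = G

Z(ℤ_139) = ℤ_139


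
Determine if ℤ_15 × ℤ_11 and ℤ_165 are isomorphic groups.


Comparing ℤ_15 × ℤ_11 and ℤ_165:
gcd(15,11) = 1, so ℤ_15 × ℤ_11 ≅ ℤ_165 (CRT)

Yes, ℤ_15 × ℤ_11 ≅ ℤ_165


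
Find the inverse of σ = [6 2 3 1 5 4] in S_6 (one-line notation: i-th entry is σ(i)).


To find σ⁻¹, swap domain and range:
σ(1) = 6 → σ⁻¹(6) = 1
σ(2) = 2 → σ⁻¹(2) = 2
σ(3) = 3 → σ⁻¹(3) = 3
σ(4) = 1 → σ⁻¹(1) = 4
σ(5) = 5 → σ⁻¹(5) = 5
σ(6) = 4 → σ⁻¹(4) = 6

σ⁻¹ = [4 2 3 6 5 1]


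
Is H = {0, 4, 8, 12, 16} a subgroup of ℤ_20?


Subgroup test for H = {0, 4, 8, 12, 16} in (ℤ_20, +):
(1) 0 ∈ H? Yes
(2) Closure: for all a,b ∈ H, (a+b) mod 20 ∈ H? Yes
(3) Inverses: for all a ∈ H, -a mod 20 ∈ H? Yes

Yes, H is a subgroup of ℤ_20


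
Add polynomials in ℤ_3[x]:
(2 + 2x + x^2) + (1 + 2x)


Add coefficients mod 3:
x^0: 2 + 1 = 0 (mod 3)
x^1: 2 + 2 = 1 (mod 3)
x^2: 1 + 0 = 1 (mod 3)
Result: x + x^2

f + g = x + x^2


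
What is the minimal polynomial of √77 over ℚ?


√77 satisfies x² - 77 = 0, irreducible over ℚ since 77 is squarefree

Minimal polynomial: x² - 77


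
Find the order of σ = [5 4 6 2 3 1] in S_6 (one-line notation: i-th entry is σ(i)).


Cycle decomposition: (1 5 3 6) (2 4)
Cycle lengths: 4, 2
Order = lcm(4, 2) = 4

ord(σ) = 4


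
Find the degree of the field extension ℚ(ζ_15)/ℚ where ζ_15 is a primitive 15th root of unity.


[ℚ(ζ_n):ℚ] = deg Φ_n(x) = φ(n). Here φ(15) = 8

[ℚ(ζ_15)/ℚ where ζ_15 is a primitive 15th root of unity] = 8


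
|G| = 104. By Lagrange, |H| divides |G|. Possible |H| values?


Lagrange's theorem: |H| divides |G|
|G| = 104
Divisors of 104: 1, 2, 4, 8, 13, 26, 52, 104

Possible subgroup orders: {1, 2, 4, 8, 13, 26, 52, 104}


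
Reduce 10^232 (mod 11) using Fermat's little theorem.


Fermat's little theorem: if p is prime and gcd(a,p)=1, then a^(p-1) ≡ 1 (mod p)
p = 11 is prime, gcd(10,11) = 1
Reduce exponent: 232 mod 10 = 2
So 10^232 ≡ 10^2 (mod 11)
10^2 mod 11 = 1

10^232 ≡ 1 (mod 11)


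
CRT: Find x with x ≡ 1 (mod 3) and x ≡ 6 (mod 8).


m₁ = 3, m₂ = 8, gcd = 1, so CRT applies. M = m₁·m₂ = 24
Let M₁ = M/m₁ = 8, M₂ = M/m₂ = 3
Find y₁ ≡ M₁⁻¹ (mod m₁): 8⁻¹ ≡ 2 (mod 3)
Find y₂ ≡ M₂⁻¹ (mod m₂): 3⁻¹ ≡ 3 (mod 8)
x = a₁·M₁·y₁ + a₂·M₂·y₂ = 1·8·2 + 6·3·3 = 70
Reduce mod 24: x ≡ 22
Check: 22 mod 3 = 1 ✓, 22 mod 8 = 6 ✓

x ≡ 22 (mod 24)


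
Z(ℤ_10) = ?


Z(G) = {g ∈ G | gx = xg for all x ∈ G}
ℤ_10 is abelian, so Z(G) = G

Z(ℤ_10) = ℤ_10


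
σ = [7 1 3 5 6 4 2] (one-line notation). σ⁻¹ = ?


To find σ⁻¹, swap domain and range:
σ(1) = 7 → σ⁻¹(7) = 1
σ(2) = 1 → σ⁻¹(1) = 2
σ(3) = 3 → σ⁻¹(3) = 3
σ(4) = 5 → σ⁻¹(5) = 4
σ(5) = 6 → σ⁻¹(6) = 5
σ(6) = 4 → σ⁻¹(4) = 6
σ(7) = 2 → σ⁻¹(2) = 7

σ⁻¹ = [2 7 3 6 4 5 1]


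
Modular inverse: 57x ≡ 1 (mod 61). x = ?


Use the extended Euclidean algorithm to write 1 = 57·s + 61·t; then s mod 61 is the inverse.
Euclidean algorithm:
  57 = 0·61 + 57
  61 = 1·57 + 4
  57 = 14·4 + 1
  4 = 4·1 + 0
gcd(57,61) = 1
Back-substitution gives: 57·(15) + 61·(-14) = 1
So 57⁻¹ ≡ 15 ≡ 15 (mod 61)
Check: 57 × 15 = 855 ≡ 1 (mod 61) ✓

57⁻¹ ≡ 15 (mod 61)


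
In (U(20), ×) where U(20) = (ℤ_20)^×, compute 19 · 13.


Operation: multiplication mod 20
19 · 13 = (a × b) mod 20 with a = 19, b = 13

19 · 13 = 7


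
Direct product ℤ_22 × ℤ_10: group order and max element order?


|ℤ_22 × ℤ_10| = 22 × 10 = 220
Max element order = lcm(22,10) = 110
Cyclic? No (gcd=2)

|ℤ_22×ℤ_10| = 220, max element order = 110


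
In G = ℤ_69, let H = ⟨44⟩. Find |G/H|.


|⟨44⟩| = n / gcd(44, 69) = 69 / 1 = 69
H is normal (ℤ_69 is abelian).
|G/H| = |G| / |H| = 69 / 69 = 1

|G/H| = 1


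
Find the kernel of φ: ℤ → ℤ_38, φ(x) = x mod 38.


Kernel = preimage of identity
ker(φ) = {x ∈ ℤ : x ≡ 0 (mod 38)} = 38ℤ = {0, ±38, ±76, ...}

ker(φ) = 38ℤ


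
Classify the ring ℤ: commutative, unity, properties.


integers form a commutative ring with unity 1; no zero divisors
Commutative: Yes
Integral domain: Yes
Has unity: Yes

ℤ: Commutative=Yes, Unity=Yes


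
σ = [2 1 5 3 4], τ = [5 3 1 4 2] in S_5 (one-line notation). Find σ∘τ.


σ∘τ: apply τ first, then σ
1 →τ 5 →σ 4
2 →τ 3 →σ 5
3 →τ 1 →σ 2
4 →τ 4 →σ 3
5 →τ 2 →σ 1

σ∘τ = [4 5 2 3 1]


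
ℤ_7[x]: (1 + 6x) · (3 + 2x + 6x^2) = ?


Expand and collect like terms; reduce coefficients mod 7:
x^0: 1·3 = 3 ≡ 3 (mod 7)
x^1: 1·2 + 6·3 = 20 ≡ 6 (mod 7)
x^2: 1·6 + 6·2 = 18 ≡ 4 (mod 7)
x^3: 6·6 = 36 ≡ 1 (mod 7)
Result: 3 + 6x + 4x^2 + x^3

f · g = 3 + 6x + 4x^2 + x^3


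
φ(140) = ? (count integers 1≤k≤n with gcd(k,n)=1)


Factor n: 140 = 2^2 × 5 × 7
φ(n) = n · ∏(1 - 1/p) over distinct primes p | n
φ(140) = 140 · (1 - 1/2) · (1 - 1/5) · (1 - 1/7) = 48

φ(140) = 48


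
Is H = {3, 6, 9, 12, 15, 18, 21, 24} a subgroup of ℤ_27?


Subgroup test for H = {3, 6, 9, 12, 15, 18, 21, 24} in (ℤ_27, +):
(1) 0 ∈ H? No
(2) Closure: for all a,b ∈ H, (a+b) mod 27 ∈ H? No  [counterexample: 3 + 24 = 0 ∉ H]
(3) Inverses: for all a ∈ H, -a mod 27 ∈ H? Yes

No, H is not a subgroup of ℤ_27


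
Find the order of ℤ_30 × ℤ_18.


|A × B| = |A| · |B|
|ℤ_30 × ℤ_18| = 30 × 18 = 540

|ℤ_30 × ℤ_18| = 540


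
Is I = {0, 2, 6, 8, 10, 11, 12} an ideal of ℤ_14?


Check ideal conditions for I = {0, 2, 6, 8, 10, 11, 12} in ℤ_14:
(1) I is an additive subgroup? No
(2) For r ∈ ℤ_14 and a ∈ I: r·a ∈ I? No  [counterexample: r=2, a=2, r·a mod 14 = 4 ∉ I]

No, I is not an ideal of ℤ_14


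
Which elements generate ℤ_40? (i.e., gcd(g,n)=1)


g generates ℤ_n iff gcd(g,n) = 1
Prime factors of 40: 2, 5
Generators are g ∈ {1,...,39} not divisible by any of these primes.
Generators: {1, 3, 7, 9, 11, 13, 17, 19, 21, 23, 27, 29, 31, 33, 37, 39}
Number of generators = φ(40) = 16

Generators of ℤ_40 = {1, 3, 7, 9, 11, 13, 17, 19, 21, 23, 27, 29, 31, 33, 37, 39}


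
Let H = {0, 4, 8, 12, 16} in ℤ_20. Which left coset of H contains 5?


5 + H = {5 + h (mod 20) : h ∈ H}
5+0=5, 5+4=9, 5+8=13, 5+12=17, 5+16=1
5 + H = {1, 5, 9, 13, 17} = 1 + H

5 + H = {1, 5, 9, 13, 17}


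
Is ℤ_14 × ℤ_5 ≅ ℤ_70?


Comparing ℤ_14 × ℤ_5 and ℤ_70:
gcd(14,5) = 1, so ℤ_14 × ℤ_5 ≅ ℤ_70 (CRT)

Yes, ℤ_14 × ℤ_5 ≅ ℤ_70


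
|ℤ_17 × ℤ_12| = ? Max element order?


|ℤ_17 × ℤ_12| = 17 × 12 = 204
Max element order = lcm(17,12) = 204
Cyclic? Yes (gcd=1)

|ℤ_17×ℤ_12| = 204, max element order = 204


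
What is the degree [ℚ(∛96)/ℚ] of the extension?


∛96 has minimal polynomial x³ - 96 (irreducible over ℚ since 96 is not a perfect cube)

[ℚ(∛96)/ℚ] = 3


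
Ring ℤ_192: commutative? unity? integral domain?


ℤ_192 is a commutative ring with unity 1; 192 = 2×96 is composite, so 2·96 ≡ 0 gives zero divisors (not an integral domain)
Commutative: Yes
Integral domain: No
Has unity: Yes

ℤ_192: Commutative=Yes, Unity=Yes


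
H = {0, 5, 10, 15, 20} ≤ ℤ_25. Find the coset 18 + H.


18 + H = {18 + h (mod 25) : h ∈ H}
18+0=18, 18+5=23, 18+10=3, 18+15=8, 18+20=13
18 + H = {3, 8, 13, 18, 23} = 3 + H

18 + H = {3, 8, 13, 18, 23}


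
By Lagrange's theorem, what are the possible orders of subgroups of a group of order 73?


Lagrange's theorem: |H| divides |G|
|G| = 73
Divisors of 73: 1, 73

Possible subgroup orders: {1, 73}


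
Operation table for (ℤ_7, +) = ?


Elements: {0, 1, 2, 3, 4, 5, 6}
Operation: addition mod 7
Entry (a, b) = (a + b) mod 7

Cayley table:
  | 0 | 1 | 2 | 3 | 4 | 5 | 6
0 | 0 | 1 | 2 | 3 | 4 | 5 | 6
1 | 1 | 2 | 3 | 4 | 5 | 6 | 0
2 | 2 | 3 | 4 | 5 | 6 | 0 | 1
3 | 3 | 4 | 5 | 6 | 0 | 1 | 2
4 | 4 | 5 | 6 | 0 | 1 | 2 | 3
5 | 5 | 6 | 0 | 1 | 2 | 3 | 4
6 | 6 | 0 | 1 | 2 | 3 | 4 | 5


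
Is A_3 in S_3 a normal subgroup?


H = A_3 in S_3
A_3 has index 2 in S_3, and every subgroup of index 2 is normal

Yes, normal subgroup


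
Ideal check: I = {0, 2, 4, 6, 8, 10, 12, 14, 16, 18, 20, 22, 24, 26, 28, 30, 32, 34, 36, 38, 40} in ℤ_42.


Check ideal conditions for I = {0, 2, 4, 6, 8, 10, 12, 14, 16, 18, 20, 22, 24, 26, 28, 30, 32, 34, 36, 38, 40} in ℤ_42:
(1) I is an additive subgroup? Yes
(2) For r ∈ ℤ_42 and a ∈ I: r·a ∈ I? Yes

Yes, I is an ideal of ℤ_42


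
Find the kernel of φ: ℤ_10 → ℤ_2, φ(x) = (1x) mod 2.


Kernel = preimage of identity
ker(φ) = {x ∈ ℤ_10 : 1x ≡ 0 (mod 2)}. Since 2 | 10, φ is well-defined. The kernel is the cyclic subgroup ⟨2⟩ of ℤ_10 (order 5), i.e. {0, 2, 4, 6, 8}

ker(φ) = {0, 2, 4, 6, 8}


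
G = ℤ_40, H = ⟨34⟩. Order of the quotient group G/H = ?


|⟨34⟩| = n / gcd(34, 40) = 40 / 2 = 20
H is normal (ℤ_40 is abelian).
|G/H| = |G| / |H| = 40 / 20 = 2

|G/H| = 2


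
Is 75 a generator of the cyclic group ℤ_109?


g generates ℤ_n iff gcd(g, n) = 1
gcd(75, 109) = 1
Since gcd = 1, 75 is a generator.

Yes, 75 generates ℤ_109


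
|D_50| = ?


|D_n| = 2n (n rotations and n reflections)
|D_50| = 2×50 = 100

|D_50| = 100


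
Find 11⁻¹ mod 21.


Use the extended Euclidean algorithm to write 1 = 11·s + 21·t; then s mod 21 is the inverse.
Euclidean algorithm:
  11 = 0·21 + 11
  21 = 1·11 + 10
  11 = 1·10 + 1
  10 = 10·1 + 0
gcd(11,21) = 1
Back-substitution gives: 11·(2) + 21·(-1) = 1
So 11⁻¹ ≡ 2 ≡ 2 (mod 21)
Check: 11 × 2 = 22 ≡ 1 (mod 21) ✓

11⁻¹ ≡ 2 (mod 21)


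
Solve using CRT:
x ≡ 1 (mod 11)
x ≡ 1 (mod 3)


m₁ = 11, m₂ = 3, gcd = 1, so CRT applies. M = m₁·m₂ = 33
Let M₁ = M/m₁ = 3, M₂ = M/m₂ = 11
Find y₁ ≡ M₁⁻¹ (mod m₁): 3⁻¹ ≡ 4 (mod 11)
Find y₂ ≡ M₂⁻¹ (mod m₂): 11⁻¹ ≡ 2 (mod 3)
x = a₁·M₁·y₁ + a₂·M₂·y₂ = 1·3·4 + 1·11·2 = 34
Reduce mod 33: x ≡ 1
Check: 1 mod 11 = 1 ✓, 1 mod 3 = 1 ✓

x ≡ 1 (mod 33)


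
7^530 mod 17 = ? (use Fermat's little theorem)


Fermat's little theorem: if p is prime and gcd(a,p)=1, then a^(p-1) ≡ 1 (mod p)
p = 17 is prime, gcd(7,17) = 1
Reduce exponent: 530 mod 16 = 2
So 7^530 ≡ 7^2 (mod 17)
7^2 mod 17 = 15

7^530 ≡ 15 (mod 17)


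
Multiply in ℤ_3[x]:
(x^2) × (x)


Expand and collect like terms; reduce coefficients mod 3:
x^0: 0·0 = 0 ≡ 0 (mod 3)
x^1: 0·1 + 0·0 = 0 ≡ 0 (mod 3)
x^2: 0·1 + 1·0 = 0 ≡ 0 (mod 3)
x^3: 1·1 = 1 ≡ 1 (mod 3)
Result: x^3

f · g = x^3


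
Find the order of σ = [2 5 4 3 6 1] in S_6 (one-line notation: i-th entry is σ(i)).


Cycle decomposition: (1 2 5 6) (3 4)
Cycle lengths: 4, 2
Order = lcm(4, 2) = 4

ord(σ) = 4


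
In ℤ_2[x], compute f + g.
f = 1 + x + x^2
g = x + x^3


Add coefficients mod 2:
x^0: 1 + 0 = 1 (mod 2)
x^1: 1 + 1 = 0 (mod 2)
x^2: 1 + 0 = 1 (mod 2)
x^3: 0 + 1 = 1 (mod 2)
Result: 1 + x^2 + x^3

f + g = 1 + x^2 + x^3


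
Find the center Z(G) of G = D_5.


Z(G) = {g ∈ G | gx = xg for all x ∈ G}
For odd n, Z(D_n) = {e}: no nontrivial rotation commutes with all reflections

Z(D_5) = {e}


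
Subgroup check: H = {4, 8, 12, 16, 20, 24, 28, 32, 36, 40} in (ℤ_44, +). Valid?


Subgroup test for H = {4, 8, 12, 16, 20, 24, 28, 32, 36, 40} in (ℤ_44, +):
(1) 0 ∈ H? No
(2) Closure: for all a,b ∈ H, (a+b) mod 44 ∈ H? No  [counterexample: 4 + 40 = 0 ∉ H]
(3) Inverses: for all a ∈ H, -a mod 44 ∈ H? Yes

No, H is not a subgroup of ℤ_44


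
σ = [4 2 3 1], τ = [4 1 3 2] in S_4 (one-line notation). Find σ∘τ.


σ∘τ: apply τ first, then σ
1 →τ 4 →σ 1
2 →τ 1 →σ 4
3 →τ 3 →σ 3
4 →τ 2 →σ 2

σ∘τ = [1 4 3 2]


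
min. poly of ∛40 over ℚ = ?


∛40 satisfies x³ - 40 = 0, irreducible over ℚ (no rational root; 40 is not a perfect cube)

Minimal polynomial: x³ - 40


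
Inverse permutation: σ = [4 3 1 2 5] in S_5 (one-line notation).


To find σ⁻¹, swap domain and range:
σ(1) = 4 → σ⁻¹(4) = 1
σ(2) = 3 → σ⁻¹(3) = 2
σ(3) = 1 → σ⁻¹(1) = 3
σ(4) = 2 → σ⁻¹(2) = 4
σ(5) = 5 → σ⁻¹(5) = 5

σ⁻¹ = [3 4 2 1 5]


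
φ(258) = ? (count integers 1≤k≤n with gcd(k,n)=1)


Factor n: 258 = 2 × 3 × 43
φ(n) = n · ∏(1 - 1/p) over distinct primes p | n
φ(258) = 258 · (1 - 1/2) · (1 - 1/3) · (1 - 1/43) = 84

φ(258) = 84


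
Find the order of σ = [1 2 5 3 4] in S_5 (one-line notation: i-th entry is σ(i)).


Cycle decomposition: (3 5 4)
Cycle lengths: 3
Order = lcm(3) = 3

ord(σ) = 3


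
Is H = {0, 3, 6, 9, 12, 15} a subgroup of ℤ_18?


Subgroup test for H = {0, 3, 6, 9, 12, 15} in (ℤ_18, +):
(1) 0 ∈ H? Yes
(2) Closure: for all a,b ∈ H, (a+b) mod 18 ∈ H? Yes
(3) Inverses: for all a ∈ H, -a mod 18 ∈ H? Yes

Yes, H is a subgroup of ℤ_18


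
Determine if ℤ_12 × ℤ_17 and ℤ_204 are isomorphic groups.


Comparing ℤ_12 × ℤ_17 and ℤ_204:
gcd(12,17) = 1, so ℤ_12 × ℤ_17 ≅ ℤ_204 (CRT)

Yes, ℤ_12 × ℤ_17 ≅ ℤ_204


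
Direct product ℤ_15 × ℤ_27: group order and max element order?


|ℤ_15 × ℤ_27| = 15 × 27 = 405
Max element order = lcm(15,27) = 135
Cyclic? No (gcd=3)

|ℤ_15×ℤ_27| = 405, max element order = 135


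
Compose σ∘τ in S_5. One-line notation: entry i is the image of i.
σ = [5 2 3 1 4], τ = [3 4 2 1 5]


σ∘τ: apply τ first, then σ
1 →τ 3 →σ 3
2 →τ 4 →σ 1
3 →τ 2 →σ 2
4 →τ 1 →σ 5
5 →τ 5 →σ 4

σ∘τ = [3 1 2 5 4]


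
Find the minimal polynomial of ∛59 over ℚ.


∛59 satisfies x³ - 59 = 0, irreducible over ℚ (no rational root; 59 is not a perfect cube)

Minimal polynomial: x³ - 59


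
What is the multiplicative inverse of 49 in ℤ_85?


Use the extended Euclidean algorithm to write 1 = 49·s + 85·t; then s mod 85 is the inverse.
Euclidean algorithm:
  49 = 0·85 + 49
  85 = 1·49 + 36
  49 = 1·36 + 13
  36 = 2·13 + 10
  13 = 1·10 + 3
  10 = 3·3 + 1
  3 = 3·1 + 0
gcd(49,85) = 1
Back-substitution gives: 49·(-26) + 85·(15) = 1
So 49⁻¹ ≡ -26 ≡ 59 (mod 85)
Check: 49 × 59 = 2891 ≡ 1 (mod 85) ✓

49⁻¹ ≡ 59 (mod 85)


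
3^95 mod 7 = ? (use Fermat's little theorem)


Fermat's little theorem: if p is prime and gcd(a,p)=1, then a^(p-1) ≡ 1 (mod p)
p = 7 is prime, gcd(3,7) = 1
Reduce exponent: 95 mod 6 = 5
So 3^95 ≡ 3^5 (mod 7)
3^5 mod 7 = 5

3^95 ≡ 5 (mod 7)
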